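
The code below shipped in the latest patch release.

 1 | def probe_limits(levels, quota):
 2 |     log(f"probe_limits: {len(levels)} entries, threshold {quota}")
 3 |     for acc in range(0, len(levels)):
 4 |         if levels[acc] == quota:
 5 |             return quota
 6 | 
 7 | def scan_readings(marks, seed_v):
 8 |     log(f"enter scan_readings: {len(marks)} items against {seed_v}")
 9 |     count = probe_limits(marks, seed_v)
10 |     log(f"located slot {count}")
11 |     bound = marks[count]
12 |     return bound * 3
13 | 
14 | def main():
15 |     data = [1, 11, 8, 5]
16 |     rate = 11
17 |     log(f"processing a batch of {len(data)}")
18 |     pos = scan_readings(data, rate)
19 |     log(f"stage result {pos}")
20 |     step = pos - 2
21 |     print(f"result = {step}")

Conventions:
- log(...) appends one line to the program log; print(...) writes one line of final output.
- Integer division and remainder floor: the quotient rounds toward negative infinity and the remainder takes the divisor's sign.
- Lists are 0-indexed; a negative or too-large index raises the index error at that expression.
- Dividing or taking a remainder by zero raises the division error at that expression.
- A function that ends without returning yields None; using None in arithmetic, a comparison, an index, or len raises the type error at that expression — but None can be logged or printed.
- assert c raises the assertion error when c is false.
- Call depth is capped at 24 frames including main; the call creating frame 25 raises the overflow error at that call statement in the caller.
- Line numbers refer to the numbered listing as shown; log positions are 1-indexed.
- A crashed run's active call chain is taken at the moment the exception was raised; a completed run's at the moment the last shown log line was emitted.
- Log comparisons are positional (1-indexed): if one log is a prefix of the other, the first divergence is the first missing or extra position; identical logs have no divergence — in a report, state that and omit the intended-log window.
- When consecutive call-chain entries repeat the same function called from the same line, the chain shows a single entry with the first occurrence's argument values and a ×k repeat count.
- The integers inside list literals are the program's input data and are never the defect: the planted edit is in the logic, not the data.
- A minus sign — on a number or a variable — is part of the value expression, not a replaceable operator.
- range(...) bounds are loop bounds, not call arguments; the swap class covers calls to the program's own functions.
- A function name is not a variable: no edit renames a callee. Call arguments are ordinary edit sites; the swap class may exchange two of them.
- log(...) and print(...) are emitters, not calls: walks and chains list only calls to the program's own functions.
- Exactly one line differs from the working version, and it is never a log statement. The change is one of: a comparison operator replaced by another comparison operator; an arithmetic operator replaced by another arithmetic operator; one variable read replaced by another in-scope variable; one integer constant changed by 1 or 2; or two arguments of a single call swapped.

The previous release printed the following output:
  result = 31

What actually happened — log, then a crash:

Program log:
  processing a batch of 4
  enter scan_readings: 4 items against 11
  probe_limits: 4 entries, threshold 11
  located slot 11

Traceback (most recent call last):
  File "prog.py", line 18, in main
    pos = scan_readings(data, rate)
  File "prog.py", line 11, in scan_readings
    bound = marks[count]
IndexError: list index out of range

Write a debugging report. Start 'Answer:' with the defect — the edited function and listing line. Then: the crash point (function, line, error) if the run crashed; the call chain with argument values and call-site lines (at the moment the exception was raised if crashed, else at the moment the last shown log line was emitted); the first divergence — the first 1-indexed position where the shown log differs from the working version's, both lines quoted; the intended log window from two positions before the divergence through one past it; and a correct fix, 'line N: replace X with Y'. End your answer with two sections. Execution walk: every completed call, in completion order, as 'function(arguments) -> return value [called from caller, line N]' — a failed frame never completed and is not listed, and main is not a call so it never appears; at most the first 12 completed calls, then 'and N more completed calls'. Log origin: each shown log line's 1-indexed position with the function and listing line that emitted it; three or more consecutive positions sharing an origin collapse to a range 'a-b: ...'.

Answer: the defect is in probe_limits at line 5.
Core observation: Everything matches until log position 4, which reads 'located slot 11' in place of 'located slot 1'.
Crash: scan_readings, line 11, IndexError.
Call chain: main -> scan_readings([1, 11, 8, 5], 11) (called at line 18).
First divergence: position 4 — shown 'located slot 11', intended 'located slot 1'.
Intended log window:
  2: enter scan_readings: 4 items against 11
  3: probe_limits: 4 entries, threshold 11
  4: located slot 1
  5: stage result 33
Execution walk:
  probe_limits([1, 11, 8, 5], 11) -> 11  [called from scan_readings, line 9]
Log origin:
  1 — main, line 17
  2 — scan_readings, line 8
  3 — probe_limits, line 2
  4 — scan_readings, line 10
A correct fix: line 5: replace `quota` with `acc`.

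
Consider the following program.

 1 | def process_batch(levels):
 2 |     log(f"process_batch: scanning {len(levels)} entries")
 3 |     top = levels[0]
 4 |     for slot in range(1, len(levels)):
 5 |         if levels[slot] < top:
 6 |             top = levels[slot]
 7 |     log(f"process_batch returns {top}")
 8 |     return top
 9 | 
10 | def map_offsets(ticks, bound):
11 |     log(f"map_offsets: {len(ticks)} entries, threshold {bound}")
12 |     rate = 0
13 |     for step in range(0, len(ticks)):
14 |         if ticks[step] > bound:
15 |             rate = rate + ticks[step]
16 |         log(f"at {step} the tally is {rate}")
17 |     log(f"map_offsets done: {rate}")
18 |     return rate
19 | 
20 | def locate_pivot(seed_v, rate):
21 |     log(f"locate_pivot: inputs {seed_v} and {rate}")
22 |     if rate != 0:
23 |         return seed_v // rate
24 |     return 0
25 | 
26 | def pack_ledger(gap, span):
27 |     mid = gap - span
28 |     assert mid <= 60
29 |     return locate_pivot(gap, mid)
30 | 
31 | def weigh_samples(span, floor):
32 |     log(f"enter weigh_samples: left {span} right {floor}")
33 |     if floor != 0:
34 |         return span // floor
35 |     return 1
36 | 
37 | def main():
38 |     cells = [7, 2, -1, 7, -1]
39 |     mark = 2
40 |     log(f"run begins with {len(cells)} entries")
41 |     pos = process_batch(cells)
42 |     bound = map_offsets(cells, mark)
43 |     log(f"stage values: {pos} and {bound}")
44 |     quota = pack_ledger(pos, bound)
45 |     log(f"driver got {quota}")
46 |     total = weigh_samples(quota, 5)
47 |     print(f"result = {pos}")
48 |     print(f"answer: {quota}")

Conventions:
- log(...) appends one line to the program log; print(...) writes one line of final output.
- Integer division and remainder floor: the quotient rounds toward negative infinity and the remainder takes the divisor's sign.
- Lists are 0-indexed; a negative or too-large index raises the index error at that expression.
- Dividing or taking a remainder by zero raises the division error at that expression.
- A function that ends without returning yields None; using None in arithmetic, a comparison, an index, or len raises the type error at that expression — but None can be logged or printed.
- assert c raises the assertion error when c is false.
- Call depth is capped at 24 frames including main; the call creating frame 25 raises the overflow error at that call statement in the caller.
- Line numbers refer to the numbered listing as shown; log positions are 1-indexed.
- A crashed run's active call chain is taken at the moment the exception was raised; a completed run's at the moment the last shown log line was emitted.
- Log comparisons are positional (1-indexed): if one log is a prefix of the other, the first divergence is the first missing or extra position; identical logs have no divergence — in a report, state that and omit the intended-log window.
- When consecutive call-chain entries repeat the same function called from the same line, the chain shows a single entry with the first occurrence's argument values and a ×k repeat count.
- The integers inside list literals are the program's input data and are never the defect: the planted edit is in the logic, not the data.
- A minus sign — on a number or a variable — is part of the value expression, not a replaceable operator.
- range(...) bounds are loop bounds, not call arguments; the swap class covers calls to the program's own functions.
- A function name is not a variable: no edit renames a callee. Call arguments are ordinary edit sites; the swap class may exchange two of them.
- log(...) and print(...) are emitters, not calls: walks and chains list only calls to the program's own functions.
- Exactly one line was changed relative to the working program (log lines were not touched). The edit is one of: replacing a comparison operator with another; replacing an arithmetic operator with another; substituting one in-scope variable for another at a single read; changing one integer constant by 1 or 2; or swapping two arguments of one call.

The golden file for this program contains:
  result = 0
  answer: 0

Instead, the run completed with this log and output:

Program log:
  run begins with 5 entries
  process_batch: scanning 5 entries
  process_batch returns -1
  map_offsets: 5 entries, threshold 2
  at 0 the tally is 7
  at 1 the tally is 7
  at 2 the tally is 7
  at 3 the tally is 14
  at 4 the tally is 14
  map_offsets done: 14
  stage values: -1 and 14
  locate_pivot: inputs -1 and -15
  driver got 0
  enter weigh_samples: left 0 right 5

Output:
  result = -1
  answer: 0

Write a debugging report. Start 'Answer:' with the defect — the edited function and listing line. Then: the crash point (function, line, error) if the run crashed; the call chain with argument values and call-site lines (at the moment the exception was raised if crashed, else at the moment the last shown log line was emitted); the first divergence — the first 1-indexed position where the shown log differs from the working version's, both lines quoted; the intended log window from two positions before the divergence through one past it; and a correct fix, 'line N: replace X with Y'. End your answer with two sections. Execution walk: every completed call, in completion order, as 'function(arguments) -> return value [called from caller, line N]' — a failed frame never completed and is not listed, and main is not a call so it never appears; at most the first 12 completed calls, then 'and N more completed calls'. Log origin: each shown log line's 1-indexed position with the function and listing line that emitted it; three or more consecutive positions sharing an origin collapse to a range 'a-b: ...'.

Answer: the defect is in main at line 47.
Key fact: The logs agree in full; only the final output differs.
Call chain: main -> weigh_samples(0, 5) (called at line 46).
First divergence: none — the logs agree in full.
Execution walk:
  process_batch([7, 2, -1, 7, -1]) -> -1  [called from main, line 41]
  map_offsets([7, 2, -1, 7, -1], 2) -> 14  [called from main, line 42]
  locate_pivot(-1, -15) -> 0  [called from pack_ledger, line 29]
  pack_ledger(-1, 14) -> 0  [called from main, line 44]
  weigh_samples(0, 5) -> 0  [called from main, line 46]
Origin of each log line:
  1 — main, line 40
  2 — process_batch, line 2
  3 — process_batch, line 7
  4 — map_offsets, line 11
  5-9 — map_offsets, line 16
  10 — map_offsets, line 17
  11 — main, line 43
  12 — locate_pivot, line 21
  13 — main, line 45
  14 — weigh_samples, line 32
A correct fix: line 47: replace `pos` with `total`.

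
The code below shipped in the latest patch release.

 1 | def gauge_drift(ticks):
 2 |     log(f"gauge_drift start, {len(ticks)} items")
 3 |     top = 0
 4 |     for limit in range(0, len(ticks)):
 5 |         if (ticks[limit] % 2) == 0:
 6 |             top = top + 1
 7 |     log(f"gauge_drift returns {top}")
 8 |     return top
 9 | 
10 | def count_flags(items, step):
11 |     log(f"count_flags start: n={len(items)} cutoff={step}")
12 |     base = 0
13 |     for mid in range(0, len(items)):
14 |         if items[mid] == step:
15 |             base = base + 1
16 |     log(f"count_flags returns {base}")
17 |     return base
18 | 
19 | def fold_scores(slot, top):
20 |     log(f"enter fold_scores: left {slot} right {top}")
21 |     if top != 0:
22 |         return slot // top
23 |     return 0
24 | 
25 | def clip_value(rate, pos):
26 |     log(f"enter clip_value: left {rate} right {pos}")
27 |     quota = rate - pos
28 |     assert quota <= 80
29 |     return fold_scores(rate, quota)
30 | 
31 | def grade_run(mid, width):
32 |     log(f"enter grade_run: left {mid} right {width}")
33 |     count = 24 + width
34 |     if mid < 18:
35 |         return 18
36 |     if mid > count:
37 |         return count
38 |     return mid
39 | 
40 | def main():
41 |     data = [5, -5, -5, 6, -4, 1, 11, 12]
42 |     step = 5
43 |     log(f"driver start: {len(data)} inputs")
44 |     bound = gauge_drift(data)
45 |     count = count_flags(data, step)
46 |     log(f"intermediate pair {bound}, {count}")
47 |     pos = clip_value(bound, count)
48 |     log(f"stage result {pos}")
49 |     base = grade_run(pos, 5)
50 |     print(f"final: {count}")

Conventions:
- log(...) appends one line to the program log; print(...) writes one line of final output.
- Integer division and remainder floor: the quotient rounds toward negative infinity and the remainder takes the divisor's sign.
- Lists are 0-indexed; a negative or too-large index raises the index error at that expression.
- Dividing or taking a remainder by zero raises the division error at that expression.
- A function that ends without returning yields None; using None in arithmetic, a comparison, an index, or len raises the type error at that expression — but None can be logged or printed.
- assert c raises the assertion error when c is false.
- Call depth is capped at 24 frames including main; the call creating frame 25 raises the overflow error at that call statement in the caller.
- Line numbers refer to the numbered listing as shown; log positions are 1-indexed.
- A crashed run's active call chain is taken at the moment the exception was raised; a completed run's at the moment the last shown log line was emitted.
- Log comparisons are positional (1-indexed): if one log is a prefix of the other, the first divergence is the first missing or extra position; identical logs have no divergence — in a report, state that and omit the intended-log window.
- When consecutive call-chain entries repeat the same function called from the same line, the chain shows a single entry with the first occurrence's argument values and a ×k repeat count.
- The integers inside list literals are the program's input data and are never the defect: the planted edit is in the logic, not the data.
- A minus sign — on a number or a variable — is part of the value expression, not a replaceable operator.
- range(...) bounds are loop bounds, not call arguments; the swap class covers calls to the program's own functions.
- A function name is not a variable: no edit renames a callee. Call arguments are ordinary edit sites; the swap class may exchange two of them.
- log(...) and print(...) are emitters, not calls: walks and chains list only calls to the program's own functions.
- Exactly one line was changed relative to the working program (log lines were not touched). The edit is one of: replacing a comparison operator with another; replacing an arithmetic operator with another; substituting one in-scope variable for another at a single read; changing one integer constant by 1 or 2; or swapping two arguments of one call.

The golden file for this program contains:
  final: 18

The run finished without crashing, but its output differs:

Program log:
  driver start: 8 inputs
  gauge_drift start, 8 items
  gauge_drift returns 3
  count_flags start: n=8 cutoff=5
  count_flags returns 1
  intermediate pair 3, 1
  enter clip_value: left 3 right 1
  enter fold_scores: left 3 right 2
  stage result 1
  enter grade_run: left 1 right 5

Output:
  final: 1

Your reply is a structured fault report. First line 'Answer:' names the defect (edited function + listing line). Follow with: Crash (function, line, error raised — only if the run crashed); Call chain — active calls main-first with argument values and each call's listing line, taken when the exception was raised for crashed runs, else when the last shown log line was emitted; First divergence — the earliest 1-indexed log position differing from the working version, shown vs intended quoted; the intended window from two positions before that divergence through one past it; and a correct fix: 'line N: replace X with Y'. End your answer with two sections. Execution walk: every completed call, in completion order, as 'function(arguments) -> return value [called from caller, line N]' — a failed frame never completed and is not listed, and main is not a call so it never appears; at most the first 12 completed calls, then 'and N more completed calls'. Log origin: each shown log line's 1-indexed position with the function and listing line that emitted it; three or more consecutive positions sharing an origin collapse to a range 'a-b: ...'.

Answer: the defect is in main at line 50.
Core observation: The two runs log identically and part ways only at the printed values.
Call chain: main -> grade_run(1, 5) (called at line 49).
First divergence: there is none — every log position agrees.
Execution walk:
  gauge_drift([5, -5, -5, 6, -4, 1, 11, 12]) -> 3  [called from main, line 44]
  count_flags([5, -5, -5, 6, -4, 1, 11, 12], 5) -> 1  [called from main, line 45]
  fold_scores(3, 2) -> 1  [called from clip_value, line 29]
  clip_value(3, 1) -> 1  [called from main, line 47]
  grade_run(1, 5) -> 18  [called from main, line 49]
Log line origins:
  1: from main, line 43
  2: from gauge_drift, line 2
  3: from gauge_drift, line 7
  4: from count_flags, line 11
  5: from count_flags, line 16
  6: from main, line 46
  7: from clip_value, line 26
  8: from fold_scores, line 20
  9: from main, line 48
  10: from grade_run, line 32
A correct fix: line 50: replace `count` with `base`.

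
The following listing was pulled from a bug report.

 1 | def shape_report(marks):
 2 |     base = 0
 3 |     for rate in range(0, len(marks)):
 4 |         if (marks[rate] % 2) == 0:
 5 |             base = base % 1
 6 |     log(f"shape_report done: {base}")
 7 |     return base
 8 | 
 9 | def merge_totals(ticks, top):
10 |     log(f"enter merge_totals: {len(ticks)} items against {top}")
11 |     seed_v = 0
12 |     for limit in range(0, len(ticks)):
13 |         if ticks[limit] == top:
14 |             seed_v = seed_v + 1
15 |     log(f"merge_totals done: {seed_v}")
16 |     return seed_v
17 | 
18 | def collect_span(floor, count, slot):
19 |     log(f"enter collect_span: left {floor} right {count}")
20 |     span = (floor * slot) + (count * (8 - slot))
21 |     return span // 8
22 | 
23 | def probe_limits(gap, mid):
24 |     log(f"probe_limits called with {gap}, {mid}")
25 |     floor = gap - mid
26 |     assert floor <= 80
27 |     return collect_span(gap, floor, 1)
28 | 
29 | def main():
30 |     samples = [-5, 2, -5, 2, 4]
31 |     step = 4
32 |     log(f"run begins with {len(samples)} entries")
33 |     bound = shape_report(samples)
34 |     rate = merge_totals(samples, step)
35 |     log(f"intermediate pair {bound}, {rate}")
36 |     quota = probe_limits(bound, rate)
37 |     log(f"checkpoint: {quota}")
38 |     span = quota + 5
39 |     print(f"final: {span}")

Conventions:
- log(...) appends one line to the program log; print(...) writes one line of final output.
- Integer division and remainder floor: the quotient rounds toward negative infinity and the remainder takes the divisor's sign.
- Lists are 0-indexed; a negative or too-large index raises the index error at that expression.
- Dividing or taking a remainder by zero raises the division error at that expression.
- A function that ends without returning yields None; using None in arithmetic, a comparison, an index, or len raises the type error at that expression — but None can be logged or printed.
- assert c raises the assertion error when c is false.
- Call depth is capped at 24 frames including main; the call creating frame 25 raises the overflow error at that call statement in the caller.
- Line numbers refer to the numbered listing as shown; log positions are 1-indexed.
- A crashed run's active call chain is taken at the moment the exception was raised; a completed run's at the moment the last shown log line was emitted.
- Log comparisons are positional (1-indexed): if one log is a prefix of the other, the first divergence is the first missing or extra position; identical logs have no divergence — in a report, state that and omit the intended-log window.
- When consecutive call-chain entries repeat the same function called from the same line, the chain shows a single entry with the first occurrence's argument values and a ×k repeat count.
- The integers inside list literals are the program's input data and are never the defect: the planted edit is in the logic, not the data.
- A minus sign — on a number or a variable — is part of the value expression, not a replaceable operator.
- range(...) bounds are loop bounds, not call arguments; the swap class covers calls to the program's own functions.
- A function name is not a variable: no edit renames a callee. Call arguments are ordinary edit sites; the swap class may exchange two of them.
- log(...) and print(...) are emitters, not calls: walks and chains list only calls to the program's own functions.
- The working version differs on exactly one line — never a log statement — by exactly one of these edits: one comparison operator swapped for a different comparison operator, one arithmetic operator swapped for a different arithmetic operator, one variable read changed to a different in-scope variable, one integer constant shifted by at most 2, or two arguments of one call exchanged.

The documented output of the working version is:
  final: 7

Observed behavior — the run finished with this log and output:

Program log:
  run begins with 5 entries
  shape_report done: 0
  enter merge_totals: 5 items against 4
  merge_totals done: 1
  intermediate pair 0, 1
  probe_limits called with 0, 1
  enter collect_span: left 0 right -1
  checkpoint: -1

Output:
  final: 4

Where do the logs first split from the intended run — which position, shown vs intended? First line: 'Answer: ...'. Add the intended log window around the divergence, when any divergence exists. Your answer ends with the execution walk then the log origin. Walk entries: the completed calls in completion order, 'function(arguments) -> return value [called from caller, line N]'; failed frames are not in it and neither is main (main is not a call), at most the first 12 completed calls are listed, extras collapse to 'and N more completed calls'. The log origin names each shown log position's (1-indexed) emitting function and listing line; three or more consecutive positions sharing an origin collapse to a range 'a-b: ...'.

Answer: at position 2 the run shows 'shape_report done: 0' where the working version logs 'shape_report done: 3'.
Intended log window:
  1: run begins with 5 entries
  2: shape_report done: 3
  3: enter merge_totals: 5 items against 4
Execution walk:
  shape_report([-5, 2, -5, 2, 4]) -> 0  [called from main, line 33]
  merge_totals([-5, 2, -5, 2, 4], 4) -> 1  [called from main, line 34]
  collect_span(0, -1, 1) -> -1  [called from probe_limits, line 27]
  probe_limits(0, 1) -> -1  [called from main, line 36]
Origin of each log line:
  1: logged in main at line 32
  2: logged in shape_report at line 6
  3: logged in merge_totals at line 10
  4: logged in merge_totals at line 15
  5: logged in main at line 35
  6: logged in probe_limits at line 24
  7: logged in collect_span at line 19
  8: logged in main at line 37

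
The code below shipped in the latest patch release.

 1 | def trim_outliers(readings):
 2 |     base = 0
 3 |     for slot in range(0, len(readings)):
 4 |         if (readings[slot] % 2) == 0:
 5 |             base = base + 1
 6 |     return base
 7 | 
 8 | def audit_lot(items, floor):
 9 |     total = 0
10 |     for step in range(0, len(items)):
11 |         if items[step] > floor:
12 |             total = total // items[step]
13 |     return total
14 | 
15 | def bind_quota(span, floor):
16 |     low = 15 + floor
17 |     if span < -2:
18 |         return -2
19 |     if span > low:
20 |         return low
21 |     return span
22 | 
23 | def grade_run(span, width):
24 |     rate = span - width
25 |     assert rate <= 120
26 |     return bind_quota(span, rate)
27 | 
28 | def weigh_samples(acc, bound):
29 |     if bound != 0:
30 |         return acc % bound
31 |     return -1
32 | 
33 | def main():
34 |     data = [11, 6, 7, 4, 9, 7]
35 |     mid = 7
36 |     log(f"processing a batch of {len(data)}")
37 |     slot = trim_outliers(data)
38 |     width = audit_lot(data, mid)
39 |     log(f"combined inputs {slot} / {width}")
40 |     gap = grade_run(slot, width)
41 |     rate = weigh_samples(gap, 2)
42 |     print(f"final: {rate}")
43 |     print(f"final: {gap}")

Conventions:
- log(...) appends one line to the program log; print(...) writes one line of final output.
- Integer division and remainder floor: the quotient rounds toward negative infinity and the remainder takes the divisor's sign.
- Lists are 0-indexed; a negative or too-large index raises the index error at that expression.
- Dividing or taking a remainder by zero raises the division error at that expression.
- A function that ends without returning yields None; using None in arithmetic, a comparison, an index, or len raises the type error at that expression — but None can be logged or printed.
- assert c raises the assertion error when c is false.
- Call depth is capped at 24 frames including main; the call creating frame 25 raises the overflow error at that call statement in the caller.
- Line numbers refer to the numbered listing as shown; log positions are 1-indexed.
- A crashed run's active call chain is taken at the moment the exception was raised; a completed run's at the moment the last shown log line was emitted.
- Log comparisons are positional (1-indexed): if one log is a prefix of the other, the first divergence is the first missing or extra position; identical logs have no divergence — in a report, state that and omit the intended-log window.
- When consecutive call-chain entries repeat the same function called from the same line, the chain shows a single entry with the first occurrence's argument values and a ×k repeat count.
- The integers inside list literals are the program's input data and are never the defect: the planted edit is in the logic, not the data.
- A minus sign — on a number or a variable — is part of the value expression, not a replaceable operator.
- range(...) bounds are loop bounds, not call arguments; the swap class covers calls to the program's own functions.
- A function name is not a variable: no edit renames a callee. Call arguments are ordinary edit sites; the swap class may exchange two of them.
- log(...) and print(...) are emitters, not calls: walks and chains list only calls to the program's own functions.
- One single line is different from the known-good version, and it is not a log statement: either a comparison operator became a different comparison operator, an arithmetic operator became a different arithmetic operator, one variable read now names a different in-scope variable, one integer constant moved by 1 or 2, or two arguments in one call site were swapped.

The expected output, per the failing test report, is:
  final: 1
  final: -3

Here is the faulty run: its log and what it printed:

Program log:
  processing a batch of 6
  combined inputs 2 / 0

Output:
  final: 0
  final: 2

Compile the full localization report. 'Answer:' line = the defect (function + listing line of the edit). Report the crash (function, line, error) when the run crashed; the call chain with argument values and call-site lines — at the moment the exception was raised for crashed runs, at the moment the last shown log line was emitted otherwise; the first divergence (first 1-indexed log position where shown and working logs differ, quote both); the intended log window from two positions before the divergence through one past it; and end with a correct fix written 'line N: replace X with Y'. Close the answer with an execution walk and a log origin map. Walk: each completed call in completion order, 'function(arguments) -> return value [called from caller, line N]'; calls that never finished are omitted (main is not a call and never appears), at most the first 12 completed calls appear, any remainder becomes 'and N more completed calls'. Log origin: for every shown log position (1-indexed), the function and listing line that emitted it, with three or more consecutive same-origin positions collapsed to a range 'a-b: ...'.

Answer: the defect is in audit_lot at line 12.
Core observation: Position 2 is the first bad log line: 'combined inputs 2 / 0' should read 'combined inputs 2 / 20'.
Call chain: main.
First divergence: at position 2 the run shows 'combined inputs 2 / 0' where the working version logs 'combined inputs 2 / 20'.
Intended log window:
  1: processing a batch of 6
  2: combined inputs 2 / 20
Execution walk:
  trim_outliers([11, 6, 7, 4, 9, 7]) -> 2  [called from main, line 37]
  audit_lot([11, 6, 7, 4, 9, 7], 7) -> 0  [called from main, line 38]
  bind_quota(2, 2) -> 2  [called from grade_run, line 26]
  grade_run(2, 0) -> 2  [called from main, line 40]
  weigh_samples(2, 2) -> 0  [called from main, line 41]
Origin of each log line:
  1: emitted by main (line 36)
  2: emitted by main (line 39)
A correct fix: line 12: replace `//` with `+`.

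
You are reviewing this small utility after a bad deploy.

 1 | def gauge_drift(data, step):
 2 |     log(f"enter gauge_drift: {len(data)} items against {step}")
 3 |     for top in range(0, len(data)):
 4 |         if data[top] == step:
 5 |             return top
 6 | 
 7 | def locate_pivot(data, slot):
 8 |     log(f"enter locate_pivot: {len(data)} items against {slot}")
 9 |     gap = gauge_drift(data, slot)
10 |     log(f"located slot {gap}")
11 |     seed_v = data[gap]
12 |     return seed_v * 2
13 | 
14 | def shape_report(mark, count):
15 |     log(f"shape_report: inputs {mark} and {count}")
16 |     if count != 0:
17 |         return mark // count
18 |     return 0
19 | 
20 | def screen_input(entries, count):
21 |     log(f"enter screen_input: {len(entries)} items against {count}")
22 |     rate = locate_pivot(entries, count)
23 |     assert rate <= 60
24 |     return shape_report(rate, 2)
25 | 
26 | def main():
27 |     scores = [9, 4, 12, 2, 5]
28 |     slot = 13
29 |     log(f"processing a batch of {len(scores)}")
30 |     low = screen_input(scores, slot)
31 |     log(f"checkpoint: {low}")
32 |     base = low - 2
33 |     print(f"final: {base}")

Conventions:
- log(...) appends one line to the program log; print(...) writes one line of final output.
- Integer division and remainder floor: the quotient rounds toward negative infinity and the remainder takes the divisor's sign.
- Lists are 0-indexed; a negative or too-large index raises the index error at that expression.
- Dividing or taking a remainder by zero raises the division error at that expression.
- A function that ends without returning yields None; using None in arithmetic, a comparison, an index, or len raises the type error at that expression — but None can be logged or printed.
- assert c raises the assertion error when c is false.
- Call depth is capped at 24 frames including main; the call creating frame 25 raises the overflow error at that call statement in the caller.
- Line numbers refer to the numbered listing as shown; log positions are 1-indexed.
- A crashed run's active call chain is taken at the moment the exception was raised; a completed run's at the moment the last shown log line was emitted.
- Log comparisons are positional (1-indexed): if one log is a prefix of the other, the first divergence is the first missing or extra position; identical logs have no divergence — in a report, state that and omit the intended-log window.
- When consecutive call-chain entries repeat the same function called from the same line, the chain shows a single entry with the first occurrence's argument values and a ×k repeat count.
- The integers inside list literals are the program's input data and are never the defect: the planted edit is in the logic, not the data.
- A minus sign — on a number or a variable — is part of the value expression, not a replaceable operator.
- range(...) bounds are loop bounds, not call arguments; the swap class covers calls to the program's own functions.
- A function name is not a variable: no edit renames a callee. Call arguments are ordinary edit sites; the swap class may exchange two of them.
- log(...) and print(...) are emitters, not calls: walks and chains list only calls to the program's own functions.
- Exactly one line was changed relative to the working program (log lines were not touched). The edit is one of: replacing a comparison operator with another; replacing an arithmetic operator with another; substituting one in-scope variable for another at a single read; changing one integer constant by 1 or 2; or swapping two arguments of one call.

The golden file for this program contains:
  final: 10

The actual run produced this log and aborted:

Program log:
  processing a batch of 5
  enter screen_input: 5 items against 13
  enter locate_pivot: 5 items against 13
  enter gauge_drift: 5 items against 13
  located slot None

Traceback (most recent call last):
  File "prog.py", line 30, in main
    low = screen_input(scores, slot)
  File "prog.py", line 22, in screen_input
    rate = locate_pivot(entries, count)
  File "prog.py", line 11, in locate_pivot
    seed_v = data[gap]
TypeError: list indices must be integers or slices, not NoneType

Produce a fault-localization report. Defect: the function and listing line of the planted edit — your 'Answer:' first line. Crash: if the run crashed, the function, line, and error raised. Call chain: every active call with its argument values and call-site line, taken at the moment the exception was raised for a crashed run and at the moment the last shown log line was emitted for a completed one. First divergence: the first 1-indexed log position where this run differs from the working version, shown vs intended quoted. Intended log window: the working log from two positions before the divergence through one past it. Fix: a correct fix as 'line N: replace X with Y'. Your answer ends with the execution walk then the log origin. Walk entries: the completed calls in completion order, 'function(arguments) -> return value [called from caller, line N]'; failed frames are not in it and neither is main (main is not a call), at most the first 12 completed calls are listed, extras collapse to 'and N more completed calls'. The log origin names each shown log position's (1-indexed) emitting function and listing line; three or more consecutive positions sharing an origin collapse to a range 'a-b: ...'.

Answer: the defect is in main at line 28.
Core observation: The earliest visible damage is log position 2 — 'enter screen_input: 5 items against 13' rather than the intended 'enter screen_input: 5 items against 12'.
Crash: locate_pivot, line 11, TypeError.
Call chain: main -> screen_input([9, 4, 12, 2, 5], 13) (called at line 30) -> locate_pivot([9, 4, 12, 2, 5], 13) (called at line 22).
First divergence: at position 2 the run shows 'enter screen_input: 5 items against 13' where the working version logs 'enter screen_input: 5 items against 12'.
Intended log window:
  1: processing a batch of 5
  2: enter screen_input: 5 items against 12
  3: enter locate_pivot: 5 items against 12
Execution walk:
  gauge_drift([9, 4, 12, 2, 5], 13) -> None  [called from locate_pivot, line 9]
Log line origins:
  1 — main, line 29
  2 — screen_input, line 21
  3 — locate_pivot, line 8
  4 — gauge_drift, line 2
  5 — locate_pivot, line 10
A correct fix: line 28: replace `13` with `12`.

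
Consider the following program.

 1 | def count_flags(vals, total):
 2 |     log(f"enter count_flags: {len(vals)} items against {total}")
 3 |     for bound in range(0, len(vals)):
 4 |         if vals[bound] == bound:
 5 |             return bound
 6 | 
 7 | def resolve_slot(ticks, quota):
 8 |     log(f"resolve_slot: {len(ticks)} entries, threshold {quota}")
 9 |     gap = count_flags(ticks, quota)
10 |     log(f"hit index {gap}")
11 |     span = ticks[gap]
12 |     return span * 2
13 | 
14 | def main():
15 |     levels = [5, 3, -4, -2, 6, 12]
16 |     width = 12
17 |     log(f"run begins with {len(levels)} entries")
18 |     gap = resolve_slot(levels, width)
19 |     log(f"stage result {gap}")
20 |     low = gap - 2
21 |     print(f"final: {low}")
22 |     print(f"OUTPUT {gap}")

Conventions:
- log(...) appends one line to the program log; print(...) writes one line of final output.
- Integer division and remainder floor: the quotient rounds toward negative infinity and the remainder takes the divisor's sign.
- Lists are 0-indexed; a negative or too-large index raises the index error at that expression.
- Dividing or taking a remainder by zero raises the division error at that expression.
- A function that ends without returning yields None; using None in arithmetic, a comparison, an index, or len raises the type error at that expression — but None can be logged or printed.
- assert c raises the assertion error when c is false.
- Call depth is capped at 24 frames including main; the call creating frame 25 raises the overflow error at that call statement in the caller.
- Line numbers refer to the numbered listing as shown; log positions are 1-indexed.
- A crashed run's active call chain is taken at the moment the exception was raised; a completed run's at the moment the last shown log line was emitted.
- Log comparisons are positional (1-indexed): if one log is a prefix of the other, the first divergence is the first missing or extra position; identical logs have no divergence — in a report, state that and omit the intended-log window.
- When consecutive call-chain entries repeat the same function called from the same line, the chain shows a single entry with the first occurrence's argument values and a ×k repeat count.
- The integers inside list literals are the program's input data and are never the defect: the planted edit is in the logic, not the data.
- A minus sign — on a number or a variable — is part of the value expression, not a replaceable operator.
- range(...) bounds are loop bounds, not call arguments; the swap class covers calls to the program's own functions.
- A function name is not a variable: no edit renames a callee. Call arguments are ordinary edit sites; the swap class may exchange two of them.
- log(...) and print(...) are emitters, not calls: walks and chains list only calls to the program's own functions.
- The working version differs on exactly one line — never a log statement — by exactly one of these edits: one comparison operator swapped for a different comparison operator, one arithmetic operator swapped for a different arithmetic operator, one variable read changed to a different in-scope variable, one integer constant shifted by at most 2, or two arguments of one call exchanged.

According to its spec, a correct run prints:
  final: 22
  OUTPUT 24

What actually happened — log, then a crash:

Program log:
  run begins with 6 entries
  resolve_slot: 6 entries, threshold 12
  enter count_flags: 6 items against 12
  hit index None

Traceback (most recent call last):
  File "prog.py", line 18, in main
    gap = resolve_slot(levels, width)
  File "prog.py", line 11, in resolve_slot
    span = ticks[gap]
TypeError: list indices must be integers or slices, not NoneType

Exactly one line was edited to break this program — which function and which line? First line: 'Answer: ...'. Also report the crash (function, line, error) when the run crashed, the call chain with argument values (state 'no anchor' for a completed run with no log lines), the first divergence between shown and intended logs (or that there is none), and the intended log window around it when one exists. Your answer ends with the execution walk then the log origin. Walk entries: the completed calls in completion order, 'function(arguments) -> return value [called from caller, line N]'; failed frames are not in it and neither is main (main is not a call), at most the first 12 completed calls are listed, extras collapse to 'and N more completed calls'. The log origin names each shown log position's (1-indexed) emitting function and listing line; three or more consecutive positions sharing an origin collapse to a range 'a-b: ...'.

Answer: the defect is in count_flags at line 4.
The tell: The log first diverges at position 4: the faulty run prints 'hit index None' where the working version prints 'hit index 5'.
Crash: resolve_slot, line 11, TypeError.
Call chain: main -> resolve_slot([5, 3, -4, -2, 6, 12], 12) (called at line 18).
First divergence: position 4; shown 'hit index None' vs intended 'hit index 5'.
Intended log window:
  2: resolve_slot: 6 entries, threshold 12
  3: enter count_flags: 6 items against 12
  4: hit index 5
  5: stage result 24
Execution walk:
  count_flags([5, 3, -4, -2, 6, 12], 12) -> None  [called from resolve_slot, line 9]
Log line origins:
  1: from main, line 17
  2: from resolve_slot, line 8
  3: from count_flags, line 2
  4: from resolve_slot, line 10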